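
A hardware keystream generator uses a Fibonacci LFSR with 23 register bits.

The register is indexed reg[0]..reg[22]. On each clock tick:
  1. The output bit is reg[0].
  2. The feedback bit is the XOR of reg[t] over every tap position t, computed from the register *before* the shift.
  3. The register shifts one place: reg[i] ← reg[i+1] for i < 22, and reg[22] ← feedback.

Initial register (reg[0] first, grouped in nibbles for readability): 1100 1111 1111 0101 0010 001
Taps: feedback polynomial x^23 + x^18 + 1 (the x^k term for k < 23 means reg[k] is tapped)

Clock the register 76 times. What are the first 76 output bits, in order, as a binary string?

1100111111110101001000101000101110110111111110101100000101100100110100110001

k : reg_k → out_k, fb_k
0: 11001111111101010010001 → 1, fb=0
1: 10011111111010100100010 → 1, fb=1
2: 00111111110101001000101 → 0, fb=0
3: 01111111101010010001010 → 0, fb=0
4: 11111111010100100010100 → 1, fb=0
5: 11111110101001000101000 → 1, fb=1
6: 11111101010010001010001 → 1, fb=0
7: 11111010100100010100010 → 1, fb=1
8: 11110101001000101000101 → 1, fb=1
9: 11101010010001010001011 → 1, fb=1
10: 11010100100010100010111 → 1, fb=0
11: 10101001000101000101110 → 1, fb=1
12: 01010010001010001011101 → 0, fb=1
13: 10100100010100010111011 → 1, fb=0
14: 01001000101000101110110 → 0, fb=1
15: 10010001010001011101101 → 1, fb=1
16: 00100010100010111011011 → 0, fb=1
17: 01000101000101110110111 → 0, fb=1
18: 10001010001011101101111 → 1, fb=1
19: 00010100010111011011111 → 0, fb=1
20: 00101000101110110111111 → 0, fb=1
21: 01010001011101101111111 → 0, fb=1
22: 10100010111011011111111 → 1, fb=0
23: 01000101110110111111110 → 0, fb=1
24: 10001011101101111111101 → 1, fb=0
25: 00010111011011111111010 → 0, fb=1
26: 00101110110111111110101 → 0, fb=1
27: 01011101101111111101011 → 0, fb=0
28: 10111011011111111010110 → 1, fb=0
29: 01110110111111110101100 → 0, fb=0
30: 11101101111111101011000 → 1, fb=0
31: 11011011111111010110000 → 1, fb=0
32: 10110111111110101100000 → 1, fb=1
33: 01101111111101011000001 → 0, fb=0
34: 11011111111010110000010 → 1, fb=1
35: 10111111110101100000101 → 1, fb=1
36: 01111111101011000001011 → 0, fb=0
37: 11111111010110000010110 → 1, fb=0
38: 11111110101100000101100 → 1, fb=1
39: 11111101011000001011001 → 1, fb=0
40: 11111010110000010110010 → 1, fb=0
41: 11110101100000101100100 → 1, fb=1
42: 11101011000001011001001 → 1, fb=1
43: 11010110000010110010011 → 1, fb=0
44: 10101100000101100100110 → 1, fb=1
45: 01011000001011001001101 → 0, fb=0
46: 10110000010110010011010 → 1, fb=0
47: 01100000101100100110100 → 0, fb=1
48: 11000001011001001101001 → 1, fb=1
49: 10000010110010011010011 → 1, fb=0
50: 00000101100100110100110 → 0, fb=0
51: 00001011001001101001100 → 0, fb=0
52: 00010110010011010011000 → 0, fb=1
53: 00101100100110100110001 → 0, fb=1
54: 01011001001101001100011 → 0, fb=0
55: 10110010011010011000110 → 1, fb=1
56: 01100100110100110001101 → 0, fb=0
57: 11001001101001100011010 → 1, fb=0
58: 10010011010011000110100 → 1, fb=0
59: 00100110100110001101000 → 0, fb=0
60: 01001101001100011010000 → 0, fb=1
61: 10011010011000110100001 → 1, fb=1
62: 00110100110001101000011 → 0, fb=0
63: 01101001100011010000110 → 0, fb=0
64: 11010011000110100001100 → 1, fb=1
65: 10100110001101000011001 → 1, fb=0
66: 01001100011010000110010 → 0, fb=1
67: 10011000110100001100101 → 1, fb=1
68: 00110001101000011001011 → 0, fb=0
69: 01100011010000110010110 → 0, fb=1
70: 11000110100001100101101 → 1, fb=1
71: 10001101000011001011011 → 1, fb=0
72: 00011010000110010110110 → 0, fb=1
73: 00110100001100101101101 → 0, fb=0
74: 01101000011001011011010 → 0, fb=1
75: 11010000110010110110101 → 1, fb=0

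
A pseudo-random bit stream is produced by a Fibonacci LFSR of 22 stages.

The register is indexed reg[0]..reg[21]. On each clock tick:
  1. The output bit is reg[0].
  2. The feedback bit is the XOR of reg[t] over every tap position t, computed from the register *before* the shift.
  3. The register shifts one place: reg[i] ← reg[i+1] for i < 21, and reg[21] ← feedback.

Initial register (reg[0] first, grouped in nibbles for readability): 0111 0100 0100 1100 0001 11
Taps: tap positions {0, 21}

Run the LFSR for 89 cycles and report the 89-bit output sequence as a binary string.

01110100010011000001111010011110001000000101001110101111000000011000101100101000000001000

k : reg_k → out_k, fb_k
0: 0111010001001100000111 → 0, fb=1
1: 1110100010011000001111 → 1, fb=0
2: 1101000100110000011110 → 1, fb=1
3: 1010001001100000111101 → 1, fb=0
4: 0100010011000001111010 → 0, fb=0
5: 1000100110000011110100 → 1, fb=1
6: 0001001100000111101001 → 0, fb=1
7: 0010011000001111010011 → 0, fb=1
8: 0100110000011110100111 → 0, fb=1
9: 1001100000111101001111 → 1, fb=0
10: 0011000001111010011110 → 0, fb=0
11: 0110000011110100111100 → 0, fb=0
12: 1100000111101001111000 → 1, fb=1
13: 1000001111010011110001 → 1, fb=0
14: 0000011110100111100010 → 0, fb=0
15: 0000111101001111000100 → 0, fb=0
16: 0001111010011110001000 → 0, fb=0
17: 0011110100111100010000 → 0, fb=0
18: 0111101001111000100000 → 0, fb=0
19: 1111010011110001000000 → 1, fb=1
20: 1110100111100010000001 → 1, fb=0
21: 1101001111000100000010 → 1, fb=1
22: 1010011110001000000101 → 1, fb=0
23: 0100111100010000001010 → 0, fb=0
24: 1001111000100000010100 → 1, fb=1
25: 0011110001000000101001 → 0, fb=1
26: 0111100010000001010011 → 0, fb=1
27: 1111000100000010100111 → 1, fb=0
28: 1110001000000101001110 → 1, fb=1
29: 1100010000001010011101 → 1, fb=0
30: 1000100000010100111010 → 1, fb=1
31: 0001000000101001110101 → 0, fb=1
32: 0010000001010011101011 → 0, fb=1
33: 0100000010100111010111 → 0, fb=1
34: 1000000101001110101111 → 1, fb=0
35: 0000001010011101011110 → 0, fb=0
36: 0000010100111010111100 → 0, fb=0
37: 0000101001110101111000 → 0, fb=0
38: 0001010011101011110000 → 0, fb=0
39: 0010100111010111100000 → 0, fb=0
40: 0101001110101111000000 → 0, fb=0
41: 1010011101011110000000 → 1, fb=1
42: 0100111010111100000001 → 0, fb=1
43: 1001110101111000000011 → 1, fb=0
44: 0011101011110000000110 → 0, fb=0
45: 0111010111100000001100 → 0, fb=0
46: 1110101111000000011000 → 1, fb=1
47: 1101011110000000110001 → 1, fb=0
48: 1010111100000001100010 → 1, fb=1
49: 0101111000000011000101 → 0, fb=1
50: 1011110000000110001011 → 1, fb=0
51: 0111100000001100010110 → 0, fb=0
52: 1111000000011000101100 → 1, fb=1
53: 1110000000110001011001 → 1, fb=0
54: 1100000001100010110010 → 1, fb=1
55: 1000000011000101100101 → 1, fb=0
56: 0000000110001011001010 → 0, fb=0
57: 0000001100010110010100 → 0, fb=0
58: 0000011000101100101000 → 0, fb=0
59: 0000110001011001010000 → 0, fb=0
60: 0001100010110010100000 → 0, fb=0
61: 0011000101100101000000 → 0, fb=0
62: 0110001011001010000000 → 0, fb=0
63: 1100010110010100000000 → 1, fb=1
64: 1000101100101000000001 → 1, fb=0
65: 0001011001010000000010 → 0, fb=0
66: 0010110010100000000100 → 0, fb=0
67: 0101100101000000001000 → 0, fb=0
68: 1011001010000000010000 → 1, fb=1
69: 0110010100000000100001 → 0, fb=1
70: 1100101000000001000011 → 1, fb=0
71: 1001010000000010000110 → 1, fb=1
72: 0010100000000100001101 → 0, fb=1
73: 0101000000001000011011 → 0, fb=1
74: 1010000000010000110111 → 1, fb=0
75: 0100000000100001101110 → 0, fb=0
76: 1000000001000011011100 → 1, fb=1
77: 0000000010000110111001 → 0, fb=1
78: 0000000100001101110011 → 0, fb=1
79: 0000001000011011100111 → 0, fb=1
80: 0000010000110111001111 → 0, fb=1
81: 0000100001101110011111 → 0, fb=1
82: 0001000011011100111111 → 0, fb=1
83: 0010000110111001111111 → 0, fb=1
84: 0100001101110011111111 → 0, fb=1
85: 1000011011100111111111 → 1, fb=0
86: 0000110111001111111110 → 0, fb=0
87: 0001101110011111111100 → 0, fb=0
88: 0011011100111111111000 → 0, fb=0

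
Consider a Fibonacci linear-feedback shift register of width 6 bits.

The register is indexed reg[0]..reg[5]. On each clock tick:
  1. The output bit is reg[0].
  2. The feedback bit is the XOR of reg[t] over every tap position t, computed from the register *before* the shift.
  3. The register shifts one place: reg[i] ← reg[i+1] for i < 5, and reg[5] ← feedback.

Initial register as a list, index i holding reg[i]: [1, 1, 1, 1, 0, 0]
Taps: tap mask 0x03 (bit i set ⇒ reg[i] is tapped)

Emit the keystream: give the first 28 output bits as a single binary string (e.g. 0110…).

1111000001000011000101001111

step | reg (before) | out | fb
   0 | 111100 | 1 | 0
   1 | 111000 | 1 | 0
   2 | 110000 | 1 | 0
   3 | 100000 | 1 | 1
   4 | 000001 | 0 | 0
   5 | 000010 | 0 | 0
   6 | 000100 | 0 | 0
   7 | 001000 | 0 | 0
   8 | 010000 | 0 | 1
   9 | 100001 | 1 | 1
  10 | 000011 | 0 | 0
  11 | 000110 | 0 | 0
  12 | 001100 | 0 | 0
  13 | 011000 | 0 | 1
  14 | 110001 | 1 | 0
  15 | 100010 | 1 | 1
  16 | 000101 | 0 | 0
  17 | 001010 | 0 | 0
  18 | 010100 | 0 | 1
  19 | 101001 | 1 | 1
  20 | 010011 | 0 | 1
  21 | 100111 | 1 | 1
  22 | 001111 | 0 | 0
  23 | 011110 | 0 | 1
  24 | 111101 | 1 | 0
  25 | 111010 | 1 | 0
  26 | 110100 | 1 | 0
  27 | 101000 | 1 | 1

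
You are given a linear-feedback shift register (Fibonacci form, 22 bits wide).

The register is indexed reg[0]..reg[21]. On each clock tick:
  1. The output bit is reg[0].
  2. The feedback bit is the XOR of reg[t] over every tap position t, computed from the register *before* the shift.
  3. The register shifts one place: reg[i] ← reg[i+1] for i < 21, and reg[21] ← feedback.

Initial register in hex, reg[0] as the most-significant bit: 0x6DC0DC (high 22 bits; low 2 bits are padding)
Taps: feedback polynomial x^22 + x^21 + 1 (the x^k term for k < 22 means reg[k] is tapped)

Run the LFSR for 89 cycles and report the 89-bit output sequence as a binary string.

tick  register→output (feedback)
  0  0110110111000000110111→0 (1)
  1  1101101110000001101111→1 (0)
  2  1011011100000011011110→1 (1)
  3  0110111000000110111101→0 (1)
  4  1101110000001101111011→1 (0)
  5  1011100000011011110110→1 (1)
  6  0111000000110111101101→0 (1)
  7  1110000001101111011011→1 (0)
  8  1100000011011110110110→1 (1)
  9  1000000110111101101101→1 (0)
 10  0000001101111011011010→0 (0)
 11  0000011011110110110100→0 (0)
 12  0000110111101101101000→0 (0)
 13  0001101111011011010000→0 (0)
 14  0011011110110110100000→0 (0)
 15  0110111101101101000000→0 (0)
 16  1101111011011010000000→1 (1)
 17  1011110110110100000001→1 (0)
 18  0111101101101000000010→0 (0)
 19  1111011011010000000100→1 (1)
 20  1110110110100000001001→1 (0)
 21  1101101101000000010010→1 (1)
 22  1011011010000000100101→1 (0)
 23  0110110100000001001010→0 (0)
 24  1101101000000010010100→1 (1)
 25  1011010000000100101001→1 (0)
 26  0110100000001001010010→0 (0)
 27  1101000000010010100100→1 (1)
 28  1010000000100101001001→1 (0)
 29  0100000001001010010010→0 (0)
 30  1000000010010100100100→1 (1)
 31  0000000100101001001001→0 (1)
 32  0000001001010010010011→0 (1)
 33  0000010010100100100111→0 (1)
 34  0000100101001001001111→0 (1)
 35  0001001010010010011111→0 (1)
 36  0010010100100100111111→0 (1)
 37  0100101001001001111111→0 (1)
 38  1001010010010011111111→1 (0)
 39  0010100100100111111110→0 (0)
 40  0101001001001111111100→0 (0)
 41  1010010010011111111000→1 (1)
 42  0100100100111111110001→0 (1)
 43  1001001001111111100011→1 (0)
 44  0010010011111111000110→0 (0)
 45  0100100111111110001100→0 (0)
 46  1001001111111100011000→1 (1)
 47  0010011111111000110001→0 (1)
 48  0100111111110001100011→0 (1)
 49  1001111111100011000111→1 (0)
 50  0011111111000110001110→0 (0)
 51  0111111110001100011100→0 (0)
 52  1111111100011000111000→1 (1)
 53  1111111000110001110001→1 (0)
 54  1111110001100011100010→1 (1)
 55  1111100011000111000101→1 (0)
 56  1111000110001110001010→1 (1)
 57  1110001100011100010101→1 (0)
 58  1100011000111000101010→1 (1)
 59  1000110001110001010101→1 (0)
 60  0001100011100010101010→0 (0)
 61  0011000111000101010100→0 (0)
 62  0110001110001010101000→0 (0)
 63  1100011100010101010000→1 (1)
 64  1000111000101010100001→1 (0)
 65  0001110001010101000010→0 (0)
 66  0011100010101010000100→0 (0)
 67  0111000101010100001000→0 (0)
 68  1110001010101000010000→1 (1)
 69  1100010101010000100001→1 (0)
 70  1000101010100001000010→1 (1)
 71  0001010101000010000101→0 (1)
 72  0010101010000100001011→0 (1)
 73  0101010100001000010111→0 (1)
 74  1010101000010000101111→1 (0)
 75  0101010000100001011110→0 (0)
 76  1010100001000010111100→1 (1)
 77  0101000010000101111001→0 (1)
 78  1010000100001011110011→1 (0)
 79  0100001000010111100110→0 (0)
 80  1000010000101111001100→1 (1)
 81  0000100001011110011001→0 (1)
 82  0001000010111100110011→0 (1)
 83  0010000101111001100111→0 (1)
 84  0100001011110011001111→0 (1)
 85  1000010111100110011111→1 (0)
 86  0000101111001100111110→0 (0)
 87  0001011110011001111100→0 (0)
 88  0010111100110011111000→0 (0)

01101101110000001101111011011010000000100101001001001111111100011000111000101010100001000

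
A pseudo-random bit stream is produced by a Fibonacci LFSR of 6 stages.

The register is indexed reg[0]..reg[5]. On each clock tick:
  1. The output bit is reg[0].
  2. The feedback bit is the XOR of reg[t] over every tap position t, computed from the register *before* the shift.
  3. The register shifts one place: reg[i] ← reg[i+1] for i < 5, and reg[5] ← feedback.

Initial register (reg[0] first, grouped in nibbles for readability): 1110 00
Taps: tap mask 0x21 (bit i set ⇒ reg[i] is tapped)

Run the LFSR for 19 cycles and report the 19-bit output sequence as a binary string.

tick  register→output (feedback)
  0  111000→1 (1)
  1  110001→1 (0)
  2  100010→1 (1)
  3  000101→0 (1)
  4  001011→0 (1)
  5  010111→0 (1)
  6  101111→1 (0)
  7  011110→0 (0)
  8  111100→1 (1)
  9  111001→1 (0)
 10  110010→1 (1)
 11  100101→1 (0)
 12  001010→0 (0)
 13  010100→0 (0)
 14  101000→1 (1)
 15  010001→0 (1)
 16  100011→1 (0)
 17  000110→0 (0)
 18  001100→0 (0)

1110001011110010100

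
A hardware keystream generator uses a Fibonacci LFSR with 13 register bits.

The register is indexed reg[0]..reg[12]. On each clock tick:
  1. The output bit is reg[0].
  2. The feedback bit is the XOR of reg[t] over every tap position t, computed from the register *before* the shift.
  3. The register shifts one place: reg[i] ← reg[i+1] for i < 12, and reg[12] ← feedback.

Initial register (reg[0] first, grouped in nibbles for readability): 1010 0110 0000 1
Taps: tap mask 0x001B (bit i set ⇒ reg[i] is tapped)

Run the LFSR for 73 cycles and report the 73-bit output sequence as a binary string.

k : reg_k → out_k, fb_k
0: 1010011000001 → 1, fb=1
1: 0100110000011 → 0, fb=0
2: 1001100000110 → 1, fb=1
3: 0011000001101 → 0, fb=1
4: 0110000011011 → 0, fb=1
5: 1100000110111 → 1, fb=0
6: 1000001101110 → 1, fb=1
7: 0000011011101 → 0, fb=0
8: 0000110111010 → 0, fb=1
9: 0001101110101 → 0, fb=0
10: 0011011101010 → 0, fb=1
11: 0110111010101 → 0, fb=0
12: 1101110101010 → 1, fb=0
13: 1011101010100 → 1, fb=1
14: 0111010101001 → 0, fb=0
15: 1110101010010 → 1, fb=1
16: 1101010100101 → 1, fb=1
17: 1010101001011 → 1, fb=0
18: 0101010010110 → 0, fb=0
19: 1010100101100 → 1, fb=0
20: 0101001011000 → 0, fb=0
21: 1010010110000 → 1, fb=1
22: 0100101100001 → 0, fb=0
23: 1001011000010 → 1, fb=0
24: 0010110000100 → 0, fb=1
25: 0101100001001 → 0, fb=1
26: 1011000010011 → 1, fb=0
27: 0110000100110 → 0, fb=1
28: 1100001001101 → 1, fb=0
29: 1000010011010 → 1, fb=1
30: 0000100110101 → 0, fb=1
31: 0001001101011 → 0, fb=1
32: 0010011010111 → 0, fb=0
33: 0100110101110 → 0, fb=0
34: 1001101011100 → 1, fb=1
35: 0011010111001 → 0, fb=1
36: 0110101110011 → 0, fb=0
37: 1101011100110 → 1, fb=1
38: 1010111001101 → 1, fb=0
39: 0101110011010 → 0, fb=1
40: 1011100110101 → 1, fb=1
41: 0111001101011 → 0, fb=0
42: 1110011010110 → 1, fb=0
43: 1100110101100 → 1, fb=1
44: 1001101011001 → 1, fb=1
45: 0011010110011 → 0, fb=1
46: 0110101100111 → 0, fb=0
47: 1101011001110 → 1, fb=1
48: 1010110011101 → 1, fb=0
49: 0101100111010 → 0, fb=1
50: 1011001110101 → 1, fb=0
51: 0110011101010 → 0, fb=1
52: 1100111010101 → 1, fb=1
53: 1001110101011 → 1, fb=1
54: 0011101010111 → 0, fb=0
55: 0111010101110 → 0, fb=0
56: 1110101011100 → 1, fb=1
57: 1101010111001 → 1, fb=1
58: 1010101110011 → 1, fb=0
59: 0101011100110 → 0, fb=0
60: 1010111001100 → 1, fb=0
61: 0101110011000 → 0, fb=1
62: 1011100110001 → 1, fb=1
63: 0111001100011 → 0, fb=0
64: 1110011000110 → 1, fb=0
65: 1100110001100 → 1, fb=1
66: 1001100011001 → 1, fb=1
67: 0011000110011 → 0, fb=1
68: 0110001100111 → 0, fb=1
69: 1100011001111 → 1, fb=0
70: 1000110011110 → 1, fb=0
71: 0001100111100 → 0, fb=0
72: 0011001111000 → 0, fb=1

1010011000001101110101010010110000100110101110011010110011101010111001100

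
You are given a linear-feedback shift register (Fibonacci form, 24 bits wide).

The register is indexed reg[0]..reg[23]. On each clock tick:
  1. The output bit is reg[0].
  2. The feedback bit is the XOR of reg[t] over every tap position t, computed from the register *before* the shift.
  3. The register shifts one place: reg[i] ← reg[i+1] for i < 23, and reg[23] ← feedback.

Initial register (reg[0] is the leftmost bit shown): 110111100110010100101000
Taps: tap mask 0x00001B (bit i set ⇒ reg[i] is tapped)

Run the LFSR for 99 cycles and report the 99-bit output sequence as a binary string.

tick  register→output (feedback)
  0  110111100110010100101000→1 (0)
  1  101111001100101001010000→1 (1)
  2  011110011001010010100001→0 (1)
  3  111100110010100101000011→1 (1)
  4  111001100101001010000111→1 (0)
  5  110011001010010100001110→1 (1)
  6  100110010100101000011101→1 (1)
  7  001100101001010000111011→0 (1)
  8  011001010010100001110111→0 (1)
  9  110010100101000011101111→1 (1)
 10  100101001010000111011111→1 (0)
 11  001010010100001110111110→0 (1)
 12  010100101000011101111101→0 (0)
 13  101001010000111011111010→1 (1)
 14  010010100001110111110101→0 (0)
 15  100101000011101111101010→1 (0)
 16  001010000111011111010100→0 (1)
 17  010100001110111110101001→0 (0)
 18  101000011101111101010010→1 (1)
 19  010000111011111010100101→0 (1)
 20  100001110111110101001011→1 (1)
 21  000011101111101010010111→0 (1)
 22  000111011111010100101111→0 (0)
 23  001110111110101001011110→0 (0)
 24  011101111101010010111100→0 (0)
 25  111011111010100101111000→1 (1)
 26  110111110101001011110001→1 (0)
 27  101111101010010111100010→1 (1)
 28  011111010100101111000101→0 (1)
 29  111110101001011110001011→1 (0)
 30  111101010010111100010110→1 (1)
 31  111010100101111000101101→1 (1)
 32  110101001011110001011011→1 (1)
 33  101010010111100010110111→1 (0)
 34  010100101111000101101110→0 (0)
 35  101001011110001011011100→1 (1)
 36  010010111100010110111001→0 (0)
 37  100101111000101101110010→1 (0)
 38  001011110001011011100100→0 (1)
 39  010111100010110111001001→0 (1)
 40  101111000101101110010011→1 (1)
 41  011110001011011100100111→0 (1)
 42  111100010110111001001111→1 (1)
 43  111000101101110010011111→1 (0)
 44  110001011011100100111110→1 (0)
 45  100010110111001001111100→1 (0)
 46  000101101110010011111000→0 (1)
 47  001011011100100111110001→0 (1)
 48  010110111001001111100011→0 (1)
 49  101101110010011111000111→1 (0)
 50  011011100100111110001110→0 (0)
 51  110111001001111100011100→1 (0)
 52  101110010011111000111000→1 (1)
 53  011100100111110001110001→0 (0)
 54  111001001111100011100010→1 (0)
 55  110010011111000111000100→1 (1)
 56  100100111110001110001001→1 (0)
 57  001001111100011100010010→0 (0)
 58  010011111000111000100100→0 (0)
 59  100111110001110001001000→1 (1)
 60  001111100011100010010001→0 (0)
 61  011111000111000100100010→0 (1)
 62  111110001110001001000101→1 (0)
 63  111100011100010010001010→1 (1)
 64  111000111000100100010101→1 (0)
 65  110001110001001000101010→1 (0)
 66  100011100010010001010100→1 (0)
 67  000111000100100010101000→0 (0)
 68  001110001001000101010000→0 (0)
 69  011100010010001010100000→0 (0)
 70  111000100100010101000000→1 (0)
 71  110001001000101010000000→1 (0)
 72  100010010001010100000000→1 (0)
 73  000100100010101000000000→0 (1)
 74  001001000101010000000001→0 (0)
 75  010010001010100000000010→0 (0)
 76  100100010101000000000100→1 (0)
 77  001000101010000000001000→0 (0)
 78  010001010100000000010000→0 (1)
 79  100010101000000000100001→1 (0)
 80  000101010000000001000010→0 (1)
 81  001010100000000010000101→0 (1)
 82  010101000000000100001011→0 (0)
 83  101010000000001000010110→1 (0)
 84  010100000000010000101100→0 (0)
 85  101000000000100001011000→1 (1)
 86  010000000001000010110001→0 (1)
 87  100000000010000101100011→1 (1)
 88  000000000100001011000111→0 (0)
 89  000000001000010110001110→0 (0)
 90  000000010000101100011100→0 (0)
 91  000000100001011000111000→0 (0)
 92  000001000010110001110000→0 (0)
 93  000010000101100011100000→0 (1)
 94  000100001011000111000001→0 (1)
 95  001000010110001110000011→0 (0)
 96  010000101100011100000110→0 (1)
 97  100001011000111000001101→1 (1)
 98  000010110001110000011011→0 (1)

110111100110010100101000011101111101010010111100010110111001001111100011100010010001010100000000010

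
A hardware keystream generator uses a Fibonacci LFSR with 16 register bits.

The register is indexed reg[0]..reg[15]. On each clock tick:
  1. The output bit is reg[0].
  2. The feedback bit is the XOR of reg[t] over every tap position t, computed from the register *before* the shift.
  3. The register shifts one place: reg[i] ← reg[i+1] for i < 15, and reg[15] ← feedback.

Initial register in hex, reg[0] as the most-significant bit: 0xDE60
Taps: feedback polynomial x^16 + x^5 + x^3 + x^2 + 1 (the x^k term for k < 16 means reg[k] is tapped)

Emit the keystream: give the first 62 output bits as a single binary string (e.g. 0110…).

11011110011000001001100011110101001000100010110011111110011001

k : reg_k → out_k, fb_k
0: 1101111001100000 → 1, fb=1
1: 1011110011000001 → 1, fb=0
2: 0111100110000010 → 0, fb=0
3: 1111001100000100 → 1, fb=1
4: 1110011000001001 → 1, fb=1
5: 1100110000010011 → 1, fb=0
6: 1001100000100110 → 1, fb=0
7: 0011000001001100 → 0, fb=0
8: 0110000010011000 → 0, fb=1
9: 1100000100110001 → 1, fb=1
10: 1000001001100011 → 1, fb=1
11: 0000010011000111 → 0, fb=1
12: 0000100110001111 → 0, fb=0
13: 0001001100011110 → 0, fb=1
14: 0010011000111101 → 0, fb=0
15: 0100110001111010 → 0, fb=1
16: 1001100011110101 → 1, fb=0
17: 0011000111101010 → 0, fb=0
18: 0110001111010100 → 0, fb=1
19: 1100011110101001 → 1, fb=0
20: 1000111101010010 → 1, fb=0
21: 0001111010100100 → 0, fb=0
22: 0011110101001000 → 0, fb=1
23: 0111101010010001 → 0, fb=0
24: 1111010100100010 → 1, fb=0
25: 1110101001000100 → 1, fb=0
26: 1101010010001000 → 1, fb=1
27: 1010100100010001 → 1, fb=0
28: 0101001000100010 → 0, fb=1
29: 1010010001000101 → 1, fb=1
30: 0100100010001011 → 0, fb=0
31: 1001000100010110 → 1, fb=0
32: 0010001000101100 → 0, fb=1
33: 0100010001011001 → 0, fb=1
34: 1000100010110011 → 1, fb=1
35: 0001000101100111 → 0, fb=1
36: 0010001011001111 → 0, fb=1
37: 0100010110011111 → 0, fb=1
38: 1000101100111111 → 1, fb=1
39: 0001011001111111 → 0, fb=0
40: 0010110011111110 → 0, fb=0
41: 0101100111111100 → 0, fb=1
42: 1011001111111001 → 1, fb=1
43: 0110011111110011 → 0, fb=0
44: 1100111111100110 → 1, fb=0
45: 1001111111001100 → 1, fb=1
46: 0011111110011001 → 0, fb=1
47: 0111111100110011 → 0, fb=1
48: 1111111001100111 → 1, fb=0
49: 1111110011001110 → 1, fb=0
50: 1111100110011100 → 1, fb=1
51: 1111001100111001 → 1, fb=1
52: 1110011001110011 → 1, fb=1
53: 1100110011100111 → 1, fb=0
54: 1001100111001110 → 1, fb=0
55: 0011001110011100 → 0, fb=0
56: 0110011100111000 → 0, fb=0
57: 1100111001110000 → 1, fb=0
58: 1001110011100000 → 1, fb=1
59: 0011100111000001 → 0, fb=0
60: 0111001110000010 → 0, fb=0
61: 1110011100000100 → 1, fb=1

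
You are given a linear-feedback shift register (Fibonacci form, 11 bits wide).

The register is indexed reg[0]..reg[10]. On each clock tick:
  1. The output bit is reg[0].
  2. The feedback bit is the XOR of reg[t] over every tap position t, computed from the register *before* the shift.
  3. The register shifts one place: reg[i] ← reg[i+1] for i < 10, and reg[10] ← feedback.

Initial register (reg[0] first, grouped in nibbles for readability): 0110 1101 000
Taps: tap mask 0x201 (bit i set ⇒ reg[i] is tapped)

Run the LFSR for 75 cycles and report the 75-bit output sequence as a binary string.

k : reg_k → out_k, fb_k
0: 01101101000 → 0, fb=0
1: 11011010000 → 1, fb=1
2: 10110100001 → 1, fb=1
3: 01101000011 → 0, fb=1
4: 11010000111 → 1, fb=0
5: 10100001110 → 1, fb=0
6: 01000011100 → 0, fb=0
7: 10000111000 → 1, fb=1
8: 00001110001 → 0, fb=0
9: 00011100010 → 0, fb=1
10: 00111000101 → 0, fb=0
11: 01110001010 → 0, fb=1
12: 11100010101 → 1, fb=1
13: 11000101011 → 1, fb=0
14: 10001010110 → 1, fb=0
15: 00010101100 → 0, fb=0
16: 00101011000 → 0, fb=0
17: 01010110000 → 0, fb=0
18: 10101100000 → 1, fb=1
19: 01011000001 → 0, fb=0
20: 10110000010 → 1, fb=0
21: 01100000100 → 0, fb=0
22: 11000001000 → 1, fb=1
23: 10000010001 → 1, fb=1
24: 00000100011 → 0, fb=1
25: 00001000111 → 0, fb=1
26: 00010001111 → 0, fb=1
27: 00100011111 → 0, fb=1
28: 01000111111 → 0, fb=1
29: 10001111111 → 1, fb=0
30: 00011111110 → 0, fb=1
31: 00111111101 → 0, fb=0
32: 01111111010 → 0, fb=1
33: 11111110101 → 1, fb=1
34: 11111101011 → 1, fb=0
35: 11111010110 → 1, fb=0
36: 11110101100 → 1, fb=1
37: 11101011001 → 1, fb=1
38: 11010110011 → 1, fb=0
39: 10101100110 → 1, fb=0
40: 01011001100 → 0, fb=0
41: 10110011000 → 1, fb=1
42: 01100110001 → 0, fb=0
43: 11001100010 → 1, fb=0
44: 10011000100 → 1, fb=1
45: 00110001001 → 0, fb=0
46: 01100010010 → 0, fb=1
47: 11000100101 → 1, fb=1
48: 10001001011 → 1, fb=0
49: 00010010110 → 0, fb=1
50: 00100101101 → 0, fb=0
51: 01001011010 → 0, fb=1
52: 10010110101 → 1, fb=1
53: 00101101011 → 0, fb=1
54: 01011010111 → 0, fb=1
55: 10110101111 → 1, fb=0
56: 01101011110 → 0, fb=1
57: 11010111101 → 1, fb=1
58: 10101111011 → 1, fb=0
59: 01011110110 → 0, fb=1
60: 10111101101 → 1, fb=1
61: 01111011011 → 0, fb=1
62: 11110110111 → 1, fb=0
63: 11101101110 → 1, fb=0
64: 11011011100 → 1, fb=1
65: 10110111001 → 1, fb=1
66: 01101110011 → 0, fb=1
67: 11011100111 → 1, fb=0
68: 10111001110 → 1, fb=0
69: 01110011100 → 0, fb=0
70: 11100111000 → 1, fb=1
71: 11001110001 → 1, fb=1
72: 10011100011 → 1, fb=0
73: 00111000110 → 0, fb=1
74: 01110001101 → 0, fb=0

011011010000111000101011000001000111111101011001100010010110101111011011100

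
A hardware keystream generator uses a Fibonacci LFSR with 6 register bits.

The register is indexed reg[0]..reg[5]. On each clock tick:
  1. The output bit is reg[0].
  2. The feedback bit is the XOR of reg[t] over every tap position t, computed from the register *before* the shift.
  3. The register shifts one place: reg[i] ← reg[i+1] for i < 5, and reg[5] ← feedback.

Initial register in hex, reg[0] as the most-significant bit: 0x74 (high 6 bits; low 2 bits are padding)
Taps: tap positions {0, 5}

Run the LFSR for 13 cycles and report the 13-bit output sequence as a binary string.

0111011010010

step | reg (before) | out | fb
   0 | 011101 | 0 | 1
   1 | 111011 | 1 | 0
   2 | 110110 | 1 | 1
   3 | 101101 | 1 | 0
   4 | 011010 | 0 | 0
   5 | 110100 | 1 | 1
   6 | 101001 | 1 | 0
   7 | 010010 | 0 | 0
   8 | 100100 | 1 | 1
   9 | 001001 | 0 | 1
  10 | 010011 | 0 | 1
  11 | 100111 | 1 | 0
  12 | 001110 | 0 | 0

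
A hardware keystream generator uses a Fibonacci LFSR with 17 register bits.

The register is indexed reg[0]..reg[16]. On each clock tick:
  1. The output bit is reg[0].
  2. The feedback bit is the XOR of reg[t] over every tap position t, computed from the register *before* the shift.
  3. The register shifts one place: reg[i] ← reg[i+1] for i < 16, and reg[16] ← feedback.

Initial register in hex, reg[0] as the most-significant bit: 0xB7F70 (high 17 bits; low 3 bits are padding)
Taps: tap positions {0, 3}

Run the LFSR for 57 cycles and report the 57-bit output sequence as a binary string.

step | reg (before) | out | fb
   0 | 10110111111101110 | 1 | 0
   1 | 01101111111011100 | 0 | 0
   2 | 11011111110111000 | 1 | 0
   3 | 10111111101110000 | 1 | 0
   4 | 01111111011100000 | 0 | 1
   5 | 11111110111000001 | 1 | 0
   6 | 11111101110000010 | 1 | 0
   7 | 11111011100000100 | 1 | 0
   8 | 11110111000001000 | 1 | 0
   9 | 11101110000010000 | 1 | 1
  10 | 11011100000100001 | 1 | 0
  11 | 10111000001000010 | 1 | 0
  12 | 01110000010000100 | 0 | 1
  13 | 11100000100001001 | 1 | 1
  14 | 11000001000010011 | 1 | 1
  15 | 10000010000100111 | 1 | 1
  16 | 00000100001001111 | 0 | 0
  17 | 00001000010011110 | 0 | 0
  18 | 00010000100111100 | 0 | 1
  19 | 00100001001111001 | 0 | 0
  20 | 01000010011110010 | 0 | 0
  21 | 10000100111100100 | 1 | 1
  22 | 00001001111001001 | 0 | 0
  23 | 00010011110010010 | 0 | 1
  24 | 00100111100100101 | 0 | 0
  25 | 01001111001001010 | 0 | 0
  26 | 10011110010010100 | 1 | 0
  27 | 00111100100101000 | 0 | 1
  28 | 01111001001010001 | 0 | 1
  29 | 11110010010100011 | 1 | 0
  30 | 11100100101000110 | 1 | 1
  31 | 11001001010001101 | 1 | 1
  32 | 10010010100011011 | 1 | 0
  33 | 00100101000110110 | 0 | 0
  34 | 01001010001101100 | 0 | 0
  35 | 10010100011011000 | 1 | 0
  36 | 00101000110110000 | 0 | 0
  37 | 01010001101100000 | 0 | 1
  38 | 10100011011000001 | 1 | 1
  39 | 01000110110000011 | 0 | 0
  40 | 10001101100000110 | 1 | 1
  41 | 00011011000001101 | 0 | 1
  42 | 00110110000011011 | 0 | 1
  43 | 01101100000110111 | 0 | 0
  44 | 11011000001101110 | 1 | 0
  45 | 10110000011011100 | 1 | 0
  46 | 01100000110111000 | 0 | 0
  47 | 11000001101110000 | 1 | 1
  48 | 10000011011100001 | 1 | 1
  49 | 00000110111000011 | 0 | 0
  50 | 00001101110000110 | 0 | 0
  51 | 00011011100001100 | 0 | 1
  52 | 00110111000011001 | 0 | 1
  53 | 01101110000110011 | 0 | 0
  54 | 11011100001100110 | 1 | 0
  55 | 10111000011001100 | 1 | 0
  56 | 01110000110011000 | 0 | 1

101101111111011100000100001001111001001010001101100000110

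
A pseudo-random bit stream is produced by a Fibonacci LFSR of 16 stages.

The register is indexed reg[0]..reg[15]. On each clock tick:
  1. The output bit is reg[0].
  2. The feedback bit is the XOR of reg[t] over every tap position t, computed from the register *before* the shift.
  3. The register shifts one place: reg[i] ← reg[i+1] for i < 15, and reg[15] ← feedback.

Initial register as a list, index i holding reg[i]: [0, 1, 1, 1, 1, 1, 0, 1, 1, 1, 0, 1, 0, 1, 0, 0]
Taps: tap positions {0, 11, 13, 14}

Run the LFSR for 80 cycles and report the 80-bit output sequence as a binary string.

01111101110101000100011010010111111110000100111110010010000110101011111111100001

tick  register→output (feedback)
  0  0111110111010100→0 (0)
  1  1111101110101000→1 (1)
  2  1111011101010001→1 (0)
  3  1110111010100010→1 (0)
  4  1101110101000100→1 (0)
  5  1011101010001000→1 (1)
  6  0111010100010001→0 (1)
  7  1110101000100011→1 (0)
  8  1101010001000110→1 (1)
  9  1010100010001101→1 (0)
 10  0101000100011010→0 (0)
 11  1010001000110100→1 (1)
 12  0100010001101001→0 (0)
 13  1000100011010010→1 (1)
 14  0001000110100101→0 (1)
 15  0010001101001011→0 (1)
 16  0100011010010111→0 (1)
 17  1000110100101111→1 (1)
 18  0001101001011111→0 (1)
 19  0011010010111111→0 (1)
 20  0110100101111111→0 (1)
 21  1101001011111111→1 (0)
 22  1010010111111110→1 (0)
 23  0100101111111100→0 (0)
 24  1001011111111000→1 (0)
 25  0010111111110000→0 (1)
 26  0101111111100001→0 (0)
 27  1011111111000010→1 (0)
 28  0111111110000100→0 (1)
 29  1111111100001001→1 (1)
 30  1111111000010011→1 (1)
 31  1111110000100111→1 (1)
 32  1111100001001111→1 (1)
 33  1111000010011111→1 (0)
 34  1110000100111110→1 (0)
 35  1100001001111100→1 (1)
 36  1000010011111001→1 (0)
 37  0000100111110010→0 (0)
 38  0001001111100100→0 (1)
 39  0010011111001001→0 (0)
 40  0100111110010010→0 (0)
 41  1001111100100100→1 (0)
 42  0011111001001000→0 (0)
 43  0111110010010000→0 (1)
 44  1111100100100001→1 (1)
 45  1111001001000011→1 (0)
 46  1110010010000110→1 (1)
 47  1100100100001101→1 (0)
 48  1001001000011010→1 (1)
 49  0010010000110101→0 (0)
 50  0100100001101010→0 (1)
 51  1001000011010101→1 (1)
 52  0010000110101011→0 (1)
 53  0100001101010111→0 (1)
 54  1000011010101111→1 (1)
 55  0000110101011111→0 (1)
 56  0001101010111111→0 (1)
 57  0011010101111111→0 (1)
 58  0110101011111111→0 (1)
 59  1101010111111111→1 (0)
 60  1010101111111110→1 (0)
 61  0101011111111100→0 (0)
 62  1010111111111000→1 (0)
 63  0101111111110000→0 (1)
 64  1011111111100001→1 (1)
 65  0111111111000011→0 (1)
 66  1111111110000111→1 (1)
 67  1111111100001111→1 (1)
 68  1111111000011111→1 (0)
 69  1111110000111110→1 (0)
 70  1111100001111100→1 (1)
 71  1111000011111001→1 (0)
 72  1110000111110010→1 (1)
 73  1100001111100101→1 (0)
 74  1000011111001010→1 (0)
 75  0000111110010100→0 (0)
 76  0001111100101000→0 (0)
 77  0011111001010000→0 (1)
 78  0111110010100001→0 (0)
 79  1111100101000010→1 (0)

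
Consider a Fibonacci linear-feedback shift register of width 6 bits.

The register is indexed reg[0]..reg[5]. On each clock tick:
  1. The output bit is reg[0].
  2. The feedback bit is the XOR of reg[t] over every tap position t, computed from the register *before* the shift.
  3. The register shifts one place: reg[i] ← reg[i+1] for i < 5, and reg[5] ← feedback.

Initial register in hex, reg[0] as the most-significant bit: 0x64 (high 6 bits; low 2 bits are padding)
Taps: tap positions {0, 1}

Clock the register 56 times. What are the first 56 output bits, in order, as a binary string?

01100110101011111100000100001100010100111101000111001001

step | reg (before) | out | fb
   0 | 011001 | 0 | 1
   1 | 110011 | 1 | 0
   2 | 100110 | 1 | 1
   3 | 001101 | 0 | 0
   4 | 011010 | 0 | 1
   5 | 110101 | 1 | 0
   6 | 101010 | 1 | 1
   7 | 010101 | 0 | 1
   8 | 101011 | 1 | 1
   9 | 010111 | 0 | 1
  10 | 101111 | 1 | 1
  11 | 011111 | 0 | 1
  12 | 111111 | 1 | 0
  13 | 111110 | 1 | 0
  14 | 111100 | 1 | 0
  15 | 111000 | 1 | 0
  16 | 110000 | 1 | 0
  17 | 100000 | 1 | 1
  18 | 000001 | 0 | 0
  19 | 000010 | 0 | 0
  20 | 000100 | 0 | 0
  21 | 001000 | 0 | 0
  22 | 010000 | 0 | 1
  23 | 100001 | 1 | 1
  24 | 000011 | 0 | 0
  25 | 000110 | 0 | 0
  26 | 001100 | 0 | 0
  27 | 011000 | 0 | 1
  28 | 110001 | 1 | 0
  29 | 100010 | 1 | 1
  30 | 000101 | 0 | 0
  31 | 001010 | 0 | 0
  32 | 010100 | 0 | 1
  33 | 101001 | 1 | 1
  34 | 010011 | 0 | 1
  35 | 100111 | 1 | 1
  36 | 001111 | 0 | 0
  37 | 011110 | 0 | 1
  38 | 111101 | 1 | 0
  39 | 111010 | 1 | 0
  40 | 110100 | 1 | 0
  41 | 101000 | 1 | 1
  42 | 010001 | 0 | 1
  43 | 100011 | 1 | 1
  44 | 000111 | 0 | 0
  45 | 001110 | 0 | 0
  46 | 011100 | 0 | 1
  47 | 111001 | 1 | 0
  48 | 110010 | 1 | 0
  49 | 100100 | 1 | 1
  50 | 001001 | 0 | 0
  51 | 010010 | 0 | 1
  52 | 100101 | 1 | 1
  53 | 001011 | 0 | 0
  54 | 010110 | 0 | 1
  55 | 101101 | 1 | 1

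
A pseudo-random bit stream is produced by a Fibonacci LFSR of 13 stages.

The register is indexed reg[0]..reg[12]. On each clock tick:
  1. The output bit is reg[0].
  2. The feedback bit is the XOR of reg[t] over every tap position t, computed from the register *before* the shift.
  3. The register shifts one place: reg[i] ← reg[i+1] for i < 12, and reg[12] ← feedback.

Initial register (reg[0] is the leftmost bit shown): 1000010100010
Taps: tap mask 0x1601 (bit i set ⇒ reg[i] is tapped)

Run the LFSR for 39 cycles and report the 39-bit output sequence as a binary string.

100001010001010101100011010110010011010

step | reg (before) | out | fb
   0 | 1000010100010 | 1 | 1
   1 | 0000101000101 | 0 | 0
   2 | 0001010001010 | 0 | 1
   3 | 0010100010101 | 0 | 0
   4 | 0101000101010 | 0 | 1
   5 | 1010001010101 | 1 | 1
   6 | 0100010101011 | 0 | 0
   7 | 1000101010110 | 1 | 0
   8 | 0001010101100 | 0 | 0
   9 | 0010101011000 | 0 | 1
  10 | 0101010110001 | 0 | 1
  11 | 1010101100011 | 1 | 0
  12 | 0101011000110 | 0 | 1
  13 | 1010110001101 | 1 | 0
  14 | 0101100011010 | 0 | 1
  15 | 1011000110101 | 1 | 1
  16 | 0110001101011 | 0 | 0
  17 | 1100011010110 | 1 | 0
  18 | 1000110101100 | 1 | 1
  19 | 0001101011001 | 0 | 0
  20 | 0011010110010 | 0 | 0
  21 | 0110101100100 | 0 | 1
  22 | 1101011001001 | 1 | 1
  23 | 1010110010011 | 1 | 0
  24 | 0101100100110 | 0 | 1
  25 | 1011001001101 | 1 | 0
  26 | 0110010011010 | 0 | 1
  27 | 1100100110101 | 1 | 1
  28 | 1001001101011 | 1 | 1
  29 | 0010011010111 | 0 | 0
  30 | 0100110101110 | 0 | 0
  31 | 1001101011100 | 1 | 1
  32 | 0011010111001 | 0 | 0
  33 | 0110101110010 | 0 | 0
  34 | 1101011100100 | 1 | 0
  35 | 1010111001000 | 1 | 0
  36 | 0101110010000 | 0 | 0
  37 | 1011100100000 | 1 | 1
  38 | 0111001000001 | 0 | 1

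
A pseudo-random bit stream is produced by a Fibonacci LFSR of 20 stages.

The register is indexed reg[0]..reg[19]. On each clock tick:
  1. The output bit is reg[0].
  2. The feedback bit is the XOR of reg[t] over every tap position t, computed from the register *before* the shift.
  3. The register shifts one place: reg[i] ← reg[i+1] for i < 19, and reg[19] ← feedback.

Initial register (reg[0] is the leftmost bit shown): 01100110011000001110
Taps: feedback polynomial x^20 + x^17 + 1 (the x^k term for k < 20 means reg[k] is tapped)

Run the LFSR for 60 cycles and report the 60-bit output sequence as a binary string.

011001100110000011101011000001101101010000110110101110100000

k : reg_k → out_k, fb_k
0: 01100110011000001110 → 0, fb=1
1: 11001100110000011101 → 1, fb=0
2: 10011001100000111010 → 1, fb=1
3: 00110011000001110101 → 0, fb=1
4: 01100110000011101011 → 0, fb=0
5: 11001100000111010110 → 1, fb=0
6: 10011000001110101100 → 1, fb=0
7: 00110000011101011000 → 0, fb=0
8: 01100000111010110000 → 0, fb=0
9: 11000001110101100000 → 1, fb=1
10: 10000011101011000001 → 1, fb=1
11: 00000111010110000011 → 0, fb=0
12: 00001110101100000110 → 0, fb=1
13: 00011101011000001101 → 0, fb=1
14: 00111010110000011011 → 0, fb=0
15: 01110101100000110110 → 0, fb=1
16: 11101011000001101101 → 1, fb=0
17: 11010110000011011010 → 1, fb=1
18: 10101100000110110101 → 1, fb=0
19: 01011000001101101010 → 0, fb=0
20: 10110000011011010100 → 1, fb=0
21: 01100000110110101000 → 0, fb=0
22: 11000001101101010000 → 1, fb=1
23: 10000011011010100001 → 1, fb=1
24: 00000110110101000011 → 0, fb=0
25: 00001101101010000110 → 0, fb=1
26: 00011011010100001101 → 0, fb=1
27: 00110110101000011011 → 0, fb=0
28: 01101101010000110110 → 0, fb=1
29: 11011010100001101101 → 1, fb=0
30: 10110101000011011010 → 1, fb=1
31: 01101010000110110101 → 0, fb=1
32: 11010100001101101011 → 1, fb=1
33: 10101000011011010111 → 1, fb=0
34: 01010000110110101110 → 0, fb=1
35: 10100001101101011101 → 1, fb=0
36: 01000011011010111010 → 0, fb=0
37: 10000110110101110100 → 1, fb=0
38: 00001101101011101000 → 0, fb=0
39: 00011011010111010000 → 0, fb=0
40: 00110110101110100000 → 0, fb=0
41: 01101101011101000000 → 0, fb=0
42: 11011010111010000000 → 1, fb=1
43: 10110101110100000001 → 1, fb=1
44: 01101011101000000011 → 0, fb=0
45: 11010111010000000110 → 1, fb=0
46: 10101110100000001100 → 1, fb=0
47: 01011101000000011000 → 0, fb=0
48: 10111010000000110000 → 1, fb=1
49: 01110100000001100001 → 0, fb=0
50: 11101000000011000010 → 1, fb=1
51: 11010000000110000101 → 1, fb=0
52: 10100000001100001010 → 1, fb=1
53: 01000000011000010101 → 0, fb=1
54: 10000000110000101011 → 1, fb=1
55: 00000001100001010111 → 0, fb=1
56: 00000011000010101111 → 0, fb=1
57: 00000110000101011111 → 0, fb=1
58: 00001100001010111111 → 0, fb=1
59: 00011000010101111111 → 0, fb=1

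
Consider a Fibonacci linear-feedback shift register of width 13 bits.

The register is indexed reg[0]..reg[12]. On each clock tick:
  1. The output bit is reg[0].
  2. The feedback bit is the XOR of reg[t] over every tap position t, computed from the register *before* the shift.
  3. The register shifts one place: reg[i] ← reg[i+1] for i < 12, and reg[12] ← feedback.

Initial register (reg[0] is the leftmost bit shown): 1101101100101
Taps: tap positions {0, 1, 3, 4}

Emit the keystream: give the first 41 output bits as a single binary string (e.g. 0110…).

tick  register→output (feedback)
  0  1101101100101→1 (0)
  1  1011011001010→1 (0)
  2  0110110010100→0 (0)
  3  1101100101000→1 (0)
  4  1011001010000→1 (0)
  5  0110010100000→0 (1)
  6  1100101000001→1 (1)
  7  1001010000011→1 (0)
  8  0010100000110→0 (1)
  9  0101000001101→0 (0)
 10  1010000011010→1 (1)
 11  0100000110101→0 (1)
 12  1000001101011→1 (1)
 13  0000011010111→0 (0)
 14  0000110101110→0 (1)
 15  0001101011101→0 (0)
 16  0011010111010→0 (1)
 17  0110101110101→0 (0)
 18  1101011101010→1 (1)
 19  1010111010101→1 (0)
 20  0101110101010→0 (1)
 21  1011101010101→1 (1)
 22  0111010101011→0 (0)
 23  1110101010110→1 (1)
 24  1101010101101→1 (1)
 25  1010101011011→1 (0)
 26  0101010110110→0 (0)
 27  1010101101100→1 (0)
 28  0101011011000→0 (0)
 29  1010110110000→1 (0)
 30  0101101100000→0 (1)
 31  1011011000001→1 (0)
 32  0110110000010→0 (0)
 33  1101100000100→1 (0)
 34  1011000001000→1 (0)
 35  0110000010000→0 (1)
 36  1100000100001→1 (0)
 37  1000001000010→1 (1)
 38  0000010000101→0 (0)
 39  0000100001010→0 (1)
 40  0001000010101→0 (1)

11011011001010000011010111010101011011000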